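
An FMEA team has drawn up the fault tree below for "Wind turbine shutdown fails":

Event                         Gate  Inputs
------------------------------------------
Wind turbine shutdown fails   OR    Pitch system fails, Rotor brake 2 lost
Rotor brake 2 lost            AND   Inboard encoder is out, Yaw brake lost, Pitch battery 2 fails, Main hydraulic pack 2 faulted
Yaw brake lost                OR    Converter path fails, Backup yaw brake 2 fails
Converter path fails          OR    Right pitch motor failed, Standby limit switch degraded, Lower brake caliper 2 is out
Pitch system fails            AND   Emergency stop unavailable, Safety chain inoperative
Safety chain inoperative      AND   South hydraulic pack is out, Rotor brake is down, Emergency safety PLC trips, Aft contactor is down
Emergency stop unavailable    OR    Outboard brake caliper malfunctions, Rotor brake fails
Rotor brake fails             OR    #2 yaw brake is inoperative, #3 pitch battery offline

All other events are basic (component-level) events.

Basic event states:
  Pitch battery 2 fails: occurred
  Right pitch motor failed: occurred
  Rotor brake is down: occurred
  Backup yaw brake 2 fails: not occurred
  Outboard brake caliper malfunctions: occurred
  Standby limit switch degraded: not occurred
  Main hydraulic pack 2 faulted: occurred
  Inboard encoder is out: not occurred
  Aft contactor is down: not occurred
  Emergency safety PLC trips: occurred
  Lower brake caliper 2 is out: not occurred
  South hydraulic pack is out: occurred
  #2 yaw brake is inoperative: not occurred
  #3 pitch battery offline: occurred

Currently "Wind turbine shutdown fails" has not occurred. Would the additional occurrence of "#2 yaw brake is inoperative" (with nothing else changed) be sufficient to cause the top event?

No

Counterfactual: set "#2 yaw brake is inoperative" to occurred.
Rotor brake fails [OR]: #2 yaw brake is inoperative=occurs, #3 pitch battery offline=occurs → at least one input occurs → occurs.
Emergency stop unavailable [OR]: Outboard brake caliper malfunctions=occurs, Rotor brake fails=occurs → at least one input occurs → occurs.
Safety chain inoperative [AND]: South hydraulic pack is out=occurs, Rotor brake is down=occurs, Emergency safety PLC trips=occurs, Aft contactor is down=not → not all inputs occur → does not occur.
Pitch system fails [AND]: Emergency stop unavailable=occurs, Safety chain inoperative=not → not all inputs occur → does not occur.
Converter path fails [OR]: Right pitch motor failed=occurs, Standby limit switch degraded=not, Lower brake caliper 2 is out=not → at least one input occurs → occurs.
Yaw brake lost [OR]: Converter path fails=occurs, Backup yaw brake 2 fails=not → at least one input occurs → occurs.
Rotor brake 2 lost [AND]: Inboard encoder is out=not, Yaw brake lost=occurs, Pitch battery 2 fails=occurs, Main hydraulic pack 2 faulted=occurs → not all inputs occur → does not occur.
Wind turbine shutdown fails [OR]: Pitch system fails=not, Rotor brake 2 lost=not → no input occurs → does not occur.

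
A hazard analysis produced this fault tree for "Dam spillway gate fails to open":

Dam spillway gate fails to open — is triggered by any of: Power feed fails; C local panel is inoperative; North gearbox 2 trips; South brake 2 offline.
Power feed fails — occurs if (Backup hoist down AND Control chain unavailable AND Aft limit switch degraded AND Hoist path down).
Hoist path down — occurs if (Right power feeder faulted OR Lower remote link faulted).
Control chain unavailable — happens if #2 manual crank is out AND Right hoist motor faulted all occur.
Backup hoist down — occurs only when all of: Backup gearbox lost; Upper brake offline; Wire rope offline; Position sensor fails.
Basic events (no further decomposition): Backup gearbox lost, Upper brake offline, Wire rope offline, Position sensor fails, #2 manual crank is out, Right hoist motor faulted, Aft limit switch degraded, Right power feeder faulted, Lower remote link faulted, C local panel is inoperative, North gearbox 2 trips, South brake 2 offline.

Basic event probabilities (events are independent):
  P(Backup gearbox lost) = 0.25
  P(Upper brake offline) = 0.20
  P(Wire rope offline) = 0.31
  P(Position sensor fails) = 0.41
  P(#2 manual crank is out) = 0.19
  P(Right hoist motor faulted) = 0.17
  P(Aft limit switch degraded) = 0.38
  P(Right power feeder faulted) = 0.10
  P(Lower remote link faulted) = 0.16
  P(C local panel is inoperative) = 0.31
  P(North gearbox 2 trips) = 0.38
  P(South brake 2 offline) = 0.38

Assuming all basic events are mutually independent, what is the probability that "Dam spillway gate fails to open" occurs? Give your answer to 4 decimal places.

0.7348

P(Backup hoist down) [AND] = 0.25 × 0.20 × 0.31 × 0.41 = 0.006355
P(Control chain unavailable) [AND] = 0.19 × 0.17 = 0.032300
P(Hoist path down) [OR] = 1 − (1−0.10) × (1−0.16) = 0.244000
P(Power feed fails) [AND] = 0.006355 × 0.032300 × 0.38 × 0.244000 = 0.000019
P(Dam spillway gate fails to open) [OR] = 1 − (1−0.000019) × (1−0.31) × (1−0.38) × (1−0.38) = 0.734769
Rounded to 4 decimal places: P(Dam spillway gate fails to open) ≈ 0.7348.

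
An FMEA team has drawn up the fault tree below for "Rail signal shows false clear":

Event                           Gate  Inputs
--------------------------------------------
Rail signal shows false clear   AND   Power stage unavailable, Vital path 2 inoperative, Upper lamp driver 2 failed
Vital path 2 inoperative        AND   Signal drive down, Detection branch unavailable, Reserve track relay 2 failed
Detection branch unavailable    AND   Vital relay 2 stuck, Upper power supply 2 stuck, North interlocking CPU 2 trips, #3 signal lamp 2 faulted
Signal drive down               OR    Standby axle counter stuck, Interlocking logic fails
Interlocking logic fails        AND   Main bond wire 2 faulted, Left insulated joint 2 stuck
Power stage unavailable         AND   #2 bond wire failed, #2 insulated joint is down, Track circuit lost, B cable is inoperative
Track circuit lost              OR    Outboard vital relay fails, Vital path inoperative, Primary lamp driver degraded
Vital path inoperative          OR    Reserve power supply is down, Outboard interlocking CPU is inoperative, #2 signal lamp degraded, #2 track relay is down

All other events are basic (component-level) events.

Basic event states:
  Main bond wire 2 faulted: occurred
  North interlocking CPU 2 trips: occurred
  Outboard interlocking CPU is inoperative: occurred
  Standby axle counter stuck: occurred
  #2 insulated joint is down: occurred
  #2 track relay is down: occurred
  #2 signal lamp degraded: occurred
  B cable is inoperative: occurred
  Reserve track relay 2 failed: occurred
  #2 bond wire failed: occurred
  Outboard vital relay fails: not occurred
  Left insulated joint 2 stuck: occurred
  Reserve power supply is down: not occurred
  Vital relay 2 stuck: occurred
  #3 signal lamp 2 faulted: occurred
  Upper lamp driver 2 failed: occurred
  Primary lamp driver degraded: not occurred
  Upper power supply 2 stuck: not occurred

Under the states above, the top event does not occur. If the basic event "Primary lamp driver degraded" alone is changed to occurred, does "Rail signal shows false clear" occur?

Counterfactual: set "Primary lamp driver degraded" to occurred.
Vital path inoperative [OR]: Reserve power supply is down=not, Outboard interlocking CPU is inoperative=occurs, #2 signal lamp degraded=occurs, #2 track relay is down=occurs → at least one input occurs → occurs.
Track circuit lost [OR]: Outboard vital relay fails=not, Vital path inoperative=occurs, Primary lamp driver degraded=occurs → at least one input occurs → occurs.
Power stage unavailable [AND]: #2 bond wire failed=occurs, #2 insulated joint is down=occurs, Track circuit lost=occurs, B cable is inoperative=occurs → all inputs occur → occurs.
Interlocking logic fails [AND]: Main bond wire 2 faulted=occurs, Left insulated joint 2 stuck=occurs → all inputs occur → occurs.
Signal drive down [OR]: Standby axle counter stuck=occurs, Interlocking logic fails=occurs → at least one input occurs → occurs.
Detection branch unavailable [AND]: Vital relay 2 stuck=occurs, Upper power supply 2 stuck=not, North interlocking CPU 2 trips=occurs, #3 signal lamp 2 faulted=occurs → not all inputs occur → does not occur.
Vital path 2 inoperative [AND]: Signal drive down=occurs, Detection branch unavailable=not, Reserve track relay 2 failed=occurs → not all inputs occur → does not occur.
Rail signal shows false clear [AND]: Power stage unavailable=occurs, Vital path 2 inoperative=not, Upper lamp driver 2 failed=occurs → not all inputs occur → does not occur.

No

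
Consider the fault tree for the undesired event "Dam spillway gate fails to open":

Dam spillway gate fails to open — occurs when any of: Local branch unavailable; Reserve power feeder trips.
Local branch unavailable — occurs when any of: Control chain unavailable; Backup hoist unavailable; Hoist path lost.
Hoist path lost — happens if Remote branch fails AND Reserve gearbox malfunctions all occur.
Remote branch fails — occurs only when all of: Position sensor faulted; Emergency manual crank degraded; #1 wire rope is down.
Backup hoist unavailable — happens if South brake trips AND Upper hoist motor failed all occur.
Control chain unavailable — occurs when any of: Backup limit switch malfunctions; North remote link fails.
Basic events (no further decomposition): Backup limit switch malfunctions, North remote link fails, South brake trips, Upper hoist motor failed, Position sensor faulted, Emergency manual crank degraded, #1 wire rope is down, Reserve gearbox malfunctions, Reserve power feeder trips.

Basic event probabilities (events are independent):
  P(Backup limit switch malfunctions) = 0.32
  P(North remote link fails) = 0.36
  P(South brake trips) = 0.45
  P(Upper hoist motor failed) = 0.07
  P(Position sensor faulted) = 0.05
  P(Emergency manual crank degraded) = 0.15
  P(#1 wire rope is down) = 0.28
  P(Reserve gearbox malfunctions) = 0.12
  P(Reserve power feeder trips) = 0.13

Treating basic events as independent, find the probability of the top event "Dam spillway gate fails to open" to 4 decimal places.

P(Control chain unavailable) [OR] = 1 − (1−0.32) × (1−0.36) = 0.564800
P(Backup hoist unavailable) [AND] = 0.45 × 0.07 = 0.031500
P(Remote branch fails) [AND] = 0.05 × 0.15 × 0.28 = 0.002100
P(Hoist path lost) [AND] = 0.002100 × 0.12 = 0.000252
P(Local branch unavailable) [OR] = 1 − (1−0.564800) × (1−0.031500) × (1−0.000252) = 0.578615
P(Dam spillway gate fails to open) [OR] = 1 − (1−0.578615) × (1−0.13) = 0.633395
Rounded to 4 decimal places: P(Dam spillway gate fails to open) ≈ 0.6334.

0.6334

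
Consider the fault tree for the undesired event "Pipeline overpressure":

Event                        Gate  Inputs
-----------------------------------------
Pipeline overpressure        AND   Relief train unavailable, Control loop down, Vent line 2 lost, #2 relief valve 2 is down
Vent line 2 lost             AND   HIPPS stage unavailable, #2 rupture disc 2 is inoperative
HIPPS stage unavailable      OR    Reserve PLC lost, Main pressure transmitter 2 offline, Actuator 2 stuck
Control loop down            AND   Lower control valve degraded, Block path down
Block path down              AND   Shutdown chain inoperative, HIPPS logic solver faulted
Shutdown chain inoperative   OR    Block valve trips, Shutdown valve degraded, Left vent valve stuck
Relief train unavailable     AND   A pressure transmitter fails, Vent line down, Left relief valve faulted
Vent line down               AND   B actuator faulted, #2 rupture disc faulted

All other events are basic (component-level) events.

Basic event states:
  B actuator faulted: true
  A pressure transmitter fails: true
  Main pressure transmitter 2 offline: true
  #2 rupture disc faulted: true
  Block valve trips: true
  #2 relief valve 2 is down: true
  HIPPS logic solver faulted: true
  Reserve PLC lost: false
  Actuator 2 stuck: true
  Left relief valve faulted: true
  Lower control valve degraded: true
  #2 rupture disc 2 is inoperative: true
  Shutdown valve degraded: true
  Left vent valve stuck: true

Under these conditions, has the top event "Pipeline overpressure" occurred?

Yes

Vent line down [AND]: B actuator faulted=occurs, #2 rupture disc faulted=occurs → all inputs occur → occurs.
Relief train unavailable [AND]: A pressure transmitter fails=occurs, Vent line down=occurs, Left relief valve faulted=occurs → all inputs occur → occurs.
Shutdown chain inoperative [OR]: Block valve trips=occurs, Shutdown valve degraded=occurs, Left vent valve stuck=occurs → at least one input occurs → occurs.
Block path down [AND]: Shutdown chain inoperative=occurs, HIPPS logic solver faulted=occurs → all inputs occur → occurs.
Control loop down [AND]: Lower control valve degraded=occurs, Block path down=occurs → all inputs occur → occurs.
HIPPS stage unavailable [OR]: Reserve PLC lost=not, Main pressure transmitter 2 offline=occurs, Actuator 2 stuck=occurs → at least one input occurs → occurs.
Vent line 2 lost [AND]: HIPPS stage unavailable=occurs, #2 rupture disc 2 is inoperative=occurs → all inputs occur → occurs.
Pipeline overpressure [AND]: Relief train unavailable=occurs, Control loop down=occurs, Vent line 2 lost=occurs, #2 relief valve 2 is down=occurs → all inputs occur → occurs.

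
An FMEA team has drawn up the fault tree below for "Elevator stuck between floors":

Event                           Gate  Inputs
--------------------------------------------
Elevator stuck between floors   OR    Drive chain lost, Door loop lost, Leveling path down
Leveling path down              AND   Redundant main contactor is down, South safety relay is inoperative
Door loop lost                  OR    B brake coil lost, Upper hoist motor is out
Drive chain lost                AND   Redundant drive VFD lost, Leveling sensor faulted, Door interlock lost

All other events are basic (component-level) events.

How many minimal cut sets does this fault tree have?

Drive chain lost [AND]: one cut set from each child combined → 1 × 1 × 1 = 1 cut set(s).
Door loop lost [OR]: union of children's cut sets → 2 cut set(s).
Leveling path down [AND]: one cut set from each child combined → 1 × 1 = 1 cut set(s).
Elevator stuck between floors [OR]: union of children's cut sets → 4 cut set(s).
Minimal cut sets: {Door interlock lost, Leveling sensor faulted, Redundant drive VFD lost}; {B brake coil lost}; {Upper hoist motor is out}; {Redundant main contactor is down, South safety relay is inoperative}.

4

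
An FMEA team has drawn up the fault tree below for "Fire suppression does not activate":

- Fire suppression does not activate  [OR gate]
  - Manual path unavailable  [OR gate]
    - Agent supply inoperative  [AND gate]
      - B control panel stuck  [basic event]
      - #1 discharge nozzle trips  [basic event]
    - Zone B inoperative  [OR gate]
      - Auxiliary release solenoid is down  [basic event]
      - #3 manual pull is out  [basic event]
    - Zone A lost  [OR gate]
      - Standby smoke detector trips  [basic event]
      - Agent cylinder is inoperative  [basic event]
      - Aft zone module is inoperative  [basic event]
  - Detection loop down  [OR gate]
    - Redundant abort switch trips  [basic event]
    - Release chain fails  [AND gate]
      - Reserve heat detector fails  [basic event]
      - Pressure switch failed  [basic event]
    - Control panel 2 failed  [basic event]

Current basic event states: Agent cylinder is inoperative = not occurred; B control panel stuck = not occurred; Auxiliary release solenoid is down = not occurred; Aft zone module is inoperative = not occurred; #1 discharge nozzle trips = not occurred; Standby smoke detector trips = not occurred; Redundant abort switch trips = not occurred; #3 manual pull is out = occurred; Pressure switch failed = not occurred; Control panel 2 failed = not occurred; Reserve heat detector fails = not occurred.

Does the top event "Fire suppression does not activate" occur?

Yes

Agent supply inoperative [AND]: B control panel stuck=not, #1 discharge nozzle trips=not → not all inputs occur → does not occur.
Zone B inoperative [OR]: Auxiliary release solenoid is down=not, #3 manual pull is out=occurs → at least one input occurs → occurs.
Zone A lost [OR]: Standby smoke detector trips=not, Agent cylinder is inoperative=not, Aft zone module is inoperative=not → no input occurs → does not occur.
Manual path unavailable [OR]: Agent supply inoperative=not, Zone B inoperative=occurs, Zone A lost=not → at least one input occurs → occurs.
Release chain fails [AND]: Reserve heat detector fails=not, Pressure switch failed=not → not all inputs occur → does not occur.
Detection loop down [OR]: Redundant abort switch trips=not, Release chain fails=not, Control panel 2 failed=not → no input occurs → does not occur.
Fire suppression does not activate [OR]: Manual path unavailable=occurs, Detection loop down=not → at least one input occurs → occurs.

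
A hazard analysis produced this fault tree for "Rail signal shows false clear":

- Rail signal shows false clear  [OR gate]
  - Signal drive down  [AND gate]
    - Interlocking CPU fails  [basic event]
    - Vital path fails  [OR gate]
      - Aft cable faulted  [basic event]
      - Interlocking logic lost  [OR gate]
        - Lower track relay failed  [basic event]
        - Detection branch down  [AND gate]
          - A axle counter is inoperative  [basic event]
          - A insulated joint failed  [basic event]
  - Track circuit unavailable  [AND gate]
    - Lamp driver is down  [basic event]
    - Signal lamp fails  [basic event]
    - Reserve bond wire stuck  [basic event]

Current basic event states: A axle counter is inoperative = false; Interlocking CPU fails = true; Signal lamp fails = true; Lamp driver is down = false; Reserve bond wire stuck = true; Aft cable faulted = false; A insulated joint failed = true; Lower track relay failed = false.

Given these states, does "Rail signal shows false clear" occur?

No

Detection branch down [AND]: A axle counter is inoperative=not, A insulated joint failed=occurs → not all inputs occur → does not occur.
Interlocking logic lost [OR]: Lower track relay failed=not, Detection branch down=not → no input occurs → does not occur.
Vital path fails [OR]: Aft cable faulted=not, Interlocking logic lost=not → no input occurs → does not occur.
Signal drive down [AND]: Interlocking CPU fails=occurs, Vital path fails=not → not all inputs occur → does not occur.
Track circuit unavailable [AND]: Lamp driver is down=not, Signal lamp fails=occurs, Reserve bond wire stuck=occurs → not all inputs occur → does not occur.
Rail signal shows false clear [OR]: Signal drive down=not, Track circuit unavailable=not → no input occurs → does not occur.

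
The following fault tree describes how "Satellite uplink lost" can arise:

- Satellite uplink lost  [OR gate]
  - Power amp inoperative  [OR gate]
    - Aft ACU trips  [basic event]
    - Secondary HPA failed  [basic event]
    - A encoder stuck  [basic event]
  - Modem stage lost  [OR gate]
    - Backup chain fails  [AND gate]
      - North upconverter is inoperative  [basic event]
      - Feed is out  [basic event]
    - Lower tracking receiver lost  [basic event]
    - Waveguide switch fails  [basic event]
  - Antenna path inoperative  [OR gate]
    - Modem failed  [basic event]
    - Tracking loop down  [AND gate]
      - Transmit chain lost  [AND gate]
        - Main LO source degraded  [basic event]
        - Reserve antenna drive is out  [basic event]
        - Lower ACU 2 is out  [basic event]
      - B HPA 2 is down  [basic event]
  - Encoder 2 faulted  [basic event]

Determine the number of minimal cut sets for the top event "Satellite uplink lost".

Power amp inoperative [OR]: union of children's cut sets → 3 cut set(s).
Backup chain fails [AND]: one cut set from each child combined → 1 × 1 = 1 cut set(s).
Modem stage lost [OR]: union of children's cut sets → 3 cut set(s).
Transmit chain lost [AND]: one cut set from each child combined → 1 × 1 × 1 = 1 cut set(s).
Tracking loop down [AND]: one cut set from each child combined → 1 × 1 = 1 cut set(s).
Antenna path inoperative [OR]: union of children's cut sets → 2 cut set(s).
Satellite uplink lost [OR]: union of children's cut sets → 9 cut set(s).
Minimal cut sets: {Aft ACU trips}; {Secondary HPA failed}; {A encoder stuck}; {Feed is out, North upconverter is inoperative}; {Lower tracking receiver lost}; {Waveguide switch fails}; {Modem failed}; {B HPA 2 is down, Lower ACU 2 is out, Main LO source degraded, Reserve antenna drive is out}; {Encoder 2 faulted}.

9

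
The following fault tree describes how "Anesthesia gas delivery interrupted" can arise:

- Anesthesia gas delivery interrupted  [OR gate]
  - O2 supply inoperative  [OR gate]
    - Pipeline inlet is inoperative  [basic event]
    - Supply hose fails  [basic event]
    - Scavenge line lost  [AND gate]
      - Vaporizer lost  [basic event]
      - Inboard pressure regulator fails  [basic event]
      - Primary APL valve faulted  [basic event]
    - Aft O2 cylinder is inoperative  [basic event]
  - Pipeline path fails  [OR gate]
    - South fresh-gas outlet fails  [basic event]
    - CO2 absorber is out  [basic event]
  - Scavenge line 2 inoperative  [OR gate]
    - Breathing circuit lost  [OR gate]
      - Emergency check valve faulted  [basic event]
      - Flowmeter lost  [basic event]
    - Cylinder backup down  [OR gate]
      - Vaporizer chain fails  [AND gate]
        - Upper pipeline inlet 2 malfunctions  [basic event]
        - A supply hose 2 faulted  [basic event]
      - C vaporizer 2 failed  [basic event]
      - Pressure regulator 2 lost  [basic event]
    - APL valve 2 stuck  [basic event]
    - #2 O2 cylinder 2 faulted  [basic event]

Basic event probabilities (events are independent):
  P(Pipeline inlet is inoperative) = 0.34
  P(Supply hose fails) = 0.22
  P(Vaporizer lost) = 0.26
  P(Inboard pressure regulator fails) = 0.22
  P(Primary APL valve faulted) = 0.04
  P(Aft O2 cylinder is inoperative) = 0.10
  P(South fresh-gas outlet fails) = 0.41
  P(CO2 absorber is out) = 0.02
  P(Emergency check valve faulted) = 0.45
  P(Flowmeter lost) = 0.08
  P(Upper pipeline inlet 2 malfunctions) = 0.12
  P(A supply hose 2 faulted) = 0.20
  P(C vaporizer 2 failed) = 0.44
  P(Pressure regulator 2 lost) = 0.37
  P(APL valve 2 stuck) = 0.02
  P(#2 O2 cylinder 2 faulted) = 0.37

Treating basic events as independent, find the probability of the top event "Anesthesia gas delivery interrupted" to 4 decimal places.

P(Scavenge line lost) [AND] = 0.26 × 0.22 × 0.04 = 0.002288
P(O2 supply inoperative) [OR] = 1 − (1−0.34) × (1−0.22) × (1−0.002288) × (1−0.10) = 0.537740
P(Pipeline path fails) [OR] = 1 − (1−0.41) × (1−0.02) = 0.421800
P(Breathing circuit lost) [OR] = 1 − (1−0.45) × (1−0.08) = 0.494000
P(Vaporizer chain fails) [AND] = 0.12 × 0.20 = 0.024000
P(Cylinder backup down) [OR] = 1 − (1−0.024000) × (1−0.44) × (1−0.37) = 0.655667
P(Scavenge line 2 inoperative) [OR] = 1 − (1−0.494000) × (1−0.655667) × (1−0.02) × (1−0.37) = 0.892429
P(Anesthesia gas delivery interrupted) [OR] = 1 − (1−0.537740) × (1−0.421800) × (1−0.892429) = 0.971249
Rounded to 4 decimal places: P(Anesthesia gas delivery interrupted) ≈ 0.9712.

0.9712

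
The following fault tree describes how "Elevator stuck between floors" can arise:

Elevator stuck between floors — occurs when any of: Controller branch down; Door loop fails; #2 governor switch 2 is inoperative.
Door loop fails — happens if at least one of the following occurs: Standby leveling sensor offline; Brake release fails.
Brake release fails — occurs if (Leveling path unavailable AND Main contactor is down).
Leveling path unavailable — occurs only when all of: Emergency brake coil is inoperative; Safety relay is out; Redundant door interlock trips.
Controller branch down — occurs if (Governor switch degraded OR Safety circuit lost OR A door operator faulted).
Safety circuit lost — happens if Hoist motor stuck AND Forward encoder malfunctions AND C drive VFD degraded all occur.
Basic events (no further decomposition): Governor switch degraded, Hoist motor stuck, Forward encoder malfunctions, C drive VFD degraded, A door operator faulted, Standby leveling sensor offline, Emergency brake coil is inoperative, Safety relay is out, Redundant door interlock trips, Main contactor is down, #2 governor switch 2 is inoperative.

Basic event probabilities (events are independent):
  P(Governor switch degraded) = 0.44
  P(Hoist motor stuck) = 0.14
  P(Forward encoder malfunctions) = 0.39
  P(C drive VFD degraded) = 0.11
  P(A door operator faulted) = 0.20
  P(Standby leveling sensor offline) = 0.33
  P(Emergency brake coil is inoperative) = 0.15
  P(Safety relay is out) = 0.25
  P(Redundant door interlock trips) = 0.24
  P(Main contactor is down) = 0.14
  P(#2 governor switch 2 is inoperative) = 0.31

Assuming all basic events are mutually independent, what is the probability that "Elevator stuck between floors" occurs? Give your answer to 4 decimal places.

P(Safety circuit lost) [AND] = 0.14 × 0.39 × 0.11 = 0.006006
P(Controller branch down) [OR] = 1 − (1−0.44) × (1−0.006006) × (1−0.20) = 0.554691
P(Leveling path unavailable) [AND] = 0.15 × 0.25 × 0.24 = 0.009000
P(Brake release fails) [AND] = 0.009000 × 0.14 = 0.001260
P(Door loop fails) [OR] = 1 − (1−0.33) × (1−0.001260) = 0.330844
P(Elevator stuck between floors) [OR] = 1 − (1−0.554691) × (1−0.330844) × (1−0.31) = 0.794393
Rounded to 4 decimal places: P(Elevator stuck between floors) ≈ 0.7944.

0.7944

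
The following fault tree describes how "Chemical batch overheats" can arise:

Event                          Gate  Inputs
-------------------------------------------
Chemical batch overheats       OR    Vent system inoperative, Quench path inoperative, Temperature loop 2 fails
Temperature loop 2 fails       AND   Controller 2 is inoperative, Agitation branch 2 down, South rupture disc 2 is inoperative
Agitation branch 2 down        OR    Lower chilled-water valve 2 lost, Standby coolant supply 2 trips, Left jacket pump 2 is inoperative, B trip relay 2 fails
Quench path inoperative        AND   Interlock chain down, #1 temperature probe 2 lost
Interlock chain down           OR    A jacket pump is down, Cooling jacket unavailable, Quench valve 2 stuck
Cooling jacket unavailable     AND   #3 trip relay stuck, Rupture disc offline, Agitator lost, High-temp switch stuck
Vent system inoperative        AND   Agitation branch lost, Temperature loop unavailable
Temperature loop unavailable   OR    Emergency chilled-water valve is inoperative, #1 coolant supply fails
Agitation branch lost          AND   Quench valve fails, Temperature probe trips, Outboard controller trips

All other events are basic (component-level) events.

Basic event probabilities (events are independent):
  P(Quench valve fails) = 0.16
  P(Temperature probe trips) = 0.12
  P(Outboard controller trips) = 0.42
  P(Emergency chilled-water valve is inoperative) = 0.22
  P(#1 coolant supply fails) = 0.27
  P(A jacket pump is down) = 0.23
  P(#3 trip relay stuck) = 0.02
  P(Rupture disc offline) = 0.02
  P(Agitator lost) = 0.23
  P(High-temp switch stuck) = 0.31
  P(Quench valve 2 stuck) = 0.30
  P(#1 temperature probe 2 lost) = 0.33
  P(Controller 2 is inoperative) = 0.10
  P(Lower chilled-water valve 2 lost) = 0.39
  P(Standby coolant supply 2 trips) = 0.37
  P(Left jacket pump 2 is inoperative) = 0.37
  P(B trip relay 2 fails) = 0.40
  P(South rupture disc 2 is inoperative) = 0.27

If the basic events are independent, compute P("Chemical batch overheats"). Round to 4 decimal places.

0.1746

P(Agitation branch lost) [AND] = 0.16 × 0.12 × 0.42 = 0.008064
P(Temperature loop unavailable) [OR] = 1 − (1−0.22) × (1−0.27) = 0.430600
P(Vent system inoperative) [AND] = 0.008064 × 0.430600 = 0.003472
P(Cooling jacket unavailable) [AND] = 0.02 × 0.02 × 0.23 × 0.31 = 0.000029
P(Interlock chain down) [OR] = 1 − (1−0.23) × (1−0.000029) × (1−0.30) = 0.461016
P(Quench path inoperative) [AND] = 0.461016 × 0.33 = 0.152135
P(Agitation branch 2 down) [OR] = 1 − (1−0.39) × (1−0.37) × (1−0.37) × (1−0.40) = 0.854735
P(Temperature loop 2 fails) [AND] = 0.10 × 0.854735 × 0.27 = 0.023078
P(Chemical batch overheats) [OR] = 1 − (1−0.003472) × (1−0.152135) × (1−0.023078) = 0.174578
Rounded to 4 decimal places: P(Chemical batch overheats) ≈ 0.1746.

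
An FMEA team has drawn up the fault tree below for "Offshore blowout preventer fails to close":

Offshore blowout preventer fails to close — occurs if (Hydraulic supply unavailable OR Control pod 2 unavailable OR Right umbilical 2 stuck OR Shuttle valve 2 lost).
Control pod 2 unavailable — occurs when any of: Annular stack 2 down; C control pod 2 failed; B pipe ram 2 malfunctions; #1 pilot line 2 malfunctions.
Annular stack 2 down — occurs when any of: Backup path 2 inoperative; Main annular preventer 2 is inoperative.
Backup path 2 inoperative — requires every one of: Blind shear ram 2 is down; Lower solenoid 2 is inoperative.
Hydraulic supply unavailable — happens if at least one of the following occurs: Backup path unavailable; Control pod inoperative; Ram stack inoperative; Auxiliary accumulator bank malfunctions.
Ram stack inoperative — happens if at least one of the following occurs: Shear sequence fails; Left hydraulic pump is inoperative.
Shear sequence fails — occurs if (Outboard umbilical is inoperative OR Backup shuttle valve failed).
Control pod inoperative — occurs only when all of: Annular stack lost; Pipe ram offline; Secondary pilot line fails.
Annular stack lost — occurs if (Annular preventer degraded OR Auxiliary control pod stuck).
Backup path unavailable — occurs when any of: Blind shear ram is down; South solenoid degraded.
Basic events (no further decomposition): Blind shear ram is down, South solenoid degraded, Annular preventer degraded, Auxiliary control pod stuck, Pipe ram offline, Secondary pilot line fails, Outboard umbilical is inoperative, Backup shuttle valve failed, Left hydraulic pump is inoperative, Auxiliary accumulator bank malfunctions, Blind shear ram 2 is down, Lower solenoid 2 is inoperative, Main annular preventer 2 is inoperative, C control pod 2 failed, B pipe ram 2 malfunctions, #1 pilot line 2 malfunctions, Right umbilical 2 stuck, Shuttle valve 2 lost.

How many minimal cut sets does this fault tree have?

15

Backup path unavailable [OR]: union of children's cut sets → 2 cut set(s).
Annular stack lost [OR]: union of children's cut sets → 2 cut set(s).
Control pod inoperative [AND]: one cut set from each child combined → 2 × 1 × 1 = 2 cut set(s).
Shear sequence fails [OR]: union of children's cut sets → 2 cut set(s).
Ram stack inoperative [OR]: union of children's cut sets → 3 cut set(s).
Hydraulic supply unavailable [OR]: union of children's cut sets → 8 cut set(s).
Backup path 2 inoperative [AND]: one cut set from each child combined → 1 × 1 = 1 cut set(s).
Annular stack 2 down [OR]: union of children's cut sets → 2 cut set(s).
Control pod 2 unavailable [OR]: union of children's cut sets → 5 cut set(s).
Offshore blowout preventer fails to close [OR]: union of children's cut sets → 15 cut set(s).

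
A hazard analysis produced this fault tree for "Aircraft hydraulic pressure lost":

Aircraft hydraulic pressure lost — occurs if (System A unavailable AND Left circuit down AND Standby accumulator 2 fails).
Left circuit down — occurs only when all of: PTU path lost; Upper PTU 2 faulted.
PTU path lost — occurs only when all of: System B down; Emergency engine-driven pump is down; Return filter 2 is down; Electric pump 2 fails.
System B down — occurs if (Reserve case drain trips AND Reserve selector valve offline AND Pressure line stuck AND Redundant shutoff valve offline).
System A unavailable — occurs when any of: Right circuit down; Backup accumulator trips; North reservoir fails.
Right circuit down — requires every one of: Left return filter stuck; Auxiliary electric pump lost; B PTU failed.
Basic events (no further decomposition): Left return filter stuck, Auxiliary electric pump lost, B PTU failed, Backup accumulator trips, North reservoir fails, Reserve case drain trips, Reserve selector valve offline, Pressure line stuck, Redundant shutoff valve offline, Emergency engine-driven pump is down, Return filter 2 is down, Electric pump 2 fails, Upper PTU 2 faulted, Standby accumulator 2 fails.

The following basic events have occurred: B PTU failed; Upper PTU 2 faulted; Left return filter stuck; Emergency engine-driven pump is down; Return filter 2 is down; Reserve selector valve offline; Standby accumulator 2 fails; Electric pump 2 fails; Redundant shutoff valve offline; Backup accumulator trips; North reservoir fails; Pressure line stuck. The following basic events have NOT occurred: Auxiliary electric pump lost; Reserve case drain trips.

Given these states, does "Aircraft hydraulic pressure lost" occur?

No

Right circuit down [AND]: Left return filter stuck=occurs, Auxiliary electric pump lost=not, B PTU failed=occurs → not all inputs occur → does not occur.
System A unavailable [OR]: Right circuit down=not, Backup accumulator trips=occurs, North reservoir fails=occurs → at least one input occurs → occurs.
System B down [AND]: Reserve case drain trips=not, Reserve selector valve offline=occurs, Pressure line stuck=occurs, Redundant shutoff valve offline=occurs → not all inputs occur → does not occur.
PTU path lost [AND]: System B down=not, Emergency engine-driven pump is down=occurs, Return filter 2 is down=occurs, Electric pump 2 fails=occurs → not all inputs occur → does not occur.
Left circuit down [AND]: PTU path lost=not, Upper PTU 2 faulted=occurs → not all inputs occur → does not occur.
Aircraft hydraulic pressure lost [AND]: System A unavailable=occurs, Left circuit down=not, Standby accumulator 2 fails=occurs → not all inputs occur → does not occur.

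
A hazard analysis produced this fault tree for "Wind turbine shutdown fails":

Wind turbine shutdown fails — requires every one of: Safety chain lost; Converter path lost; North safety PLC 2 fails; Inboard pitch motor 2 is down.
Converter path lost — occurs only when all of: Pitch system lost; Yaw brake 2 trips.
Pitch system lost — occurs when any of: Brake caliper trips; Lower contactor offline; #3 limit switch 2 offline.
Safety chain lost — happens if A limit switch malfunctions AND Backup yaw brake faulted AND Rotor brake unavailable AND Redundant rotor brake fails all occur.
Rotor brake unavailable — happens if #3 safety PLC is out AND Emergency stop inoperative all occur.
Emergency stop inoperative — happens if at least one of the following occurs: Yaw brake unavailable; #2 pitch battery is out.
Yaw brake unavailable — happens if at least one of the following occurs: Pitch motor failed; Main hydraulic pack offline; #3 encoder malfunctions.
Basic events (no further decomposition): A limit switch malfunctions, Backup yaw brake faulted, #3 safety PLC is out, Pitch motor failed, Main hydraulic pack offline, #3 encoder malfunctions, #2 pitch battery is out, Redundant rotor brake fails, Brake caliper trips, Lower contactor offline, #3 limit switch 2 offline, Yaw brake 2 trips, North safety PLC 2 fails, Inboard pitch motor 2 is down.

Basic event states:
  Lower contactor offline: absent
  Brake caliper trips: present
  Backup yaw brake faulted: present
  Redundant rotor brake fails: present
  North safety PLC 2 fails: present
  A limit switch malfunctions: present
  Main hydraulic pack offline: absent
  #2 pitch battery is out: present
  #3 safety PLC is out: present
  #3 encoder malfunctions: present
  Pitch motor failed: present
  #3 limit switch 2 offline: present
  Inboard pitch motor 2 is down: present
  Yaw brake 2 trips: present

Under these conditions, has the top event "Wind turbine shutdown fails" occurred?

Yaw brake unavailable [OR]: Pitch motor failed=occurs, Main hydraulic pack offline=not, #3 encoder malfunctions=occurs → at least one input occurs → occurs.
Emergency stop inoperative [OR]: Yaw brake unavailable=occurs, #2 pitch battery is out=occurs → at least one input occurs → occurs.
Rotor brake unavailable [AND]: #3 safety PLC is out=occurs, Emergency stop inoperative=occurs → all inputs occur → occurs.
Safety chain lost [AND]: A limit switch malfunctions=occurs, Backup yaw brake faulted=occurs, Rotor brake unavailable=occurs, Redundant rotor brake fails=occurs → all inputs occur → occurs.
Pitch system lost [OR]: Brake caliper trips=occurs, Lower contactor offline=not, #3 limit switch 2 offline=occurs → at least one input occurs → occurs.
Converter path lost [AND]: Pitch system lost=occurs, Yaw brake 2 trips=occurs → all inputs occur → occurs.
Wind turbine shutdown fails [AND]: Safety chain lost=occurs, Converter path lost=occurs, North safety PLC 2 fails=occurs, Inboard pitch motor 2 is down=occurs → all inputs occur → occurs.

Yes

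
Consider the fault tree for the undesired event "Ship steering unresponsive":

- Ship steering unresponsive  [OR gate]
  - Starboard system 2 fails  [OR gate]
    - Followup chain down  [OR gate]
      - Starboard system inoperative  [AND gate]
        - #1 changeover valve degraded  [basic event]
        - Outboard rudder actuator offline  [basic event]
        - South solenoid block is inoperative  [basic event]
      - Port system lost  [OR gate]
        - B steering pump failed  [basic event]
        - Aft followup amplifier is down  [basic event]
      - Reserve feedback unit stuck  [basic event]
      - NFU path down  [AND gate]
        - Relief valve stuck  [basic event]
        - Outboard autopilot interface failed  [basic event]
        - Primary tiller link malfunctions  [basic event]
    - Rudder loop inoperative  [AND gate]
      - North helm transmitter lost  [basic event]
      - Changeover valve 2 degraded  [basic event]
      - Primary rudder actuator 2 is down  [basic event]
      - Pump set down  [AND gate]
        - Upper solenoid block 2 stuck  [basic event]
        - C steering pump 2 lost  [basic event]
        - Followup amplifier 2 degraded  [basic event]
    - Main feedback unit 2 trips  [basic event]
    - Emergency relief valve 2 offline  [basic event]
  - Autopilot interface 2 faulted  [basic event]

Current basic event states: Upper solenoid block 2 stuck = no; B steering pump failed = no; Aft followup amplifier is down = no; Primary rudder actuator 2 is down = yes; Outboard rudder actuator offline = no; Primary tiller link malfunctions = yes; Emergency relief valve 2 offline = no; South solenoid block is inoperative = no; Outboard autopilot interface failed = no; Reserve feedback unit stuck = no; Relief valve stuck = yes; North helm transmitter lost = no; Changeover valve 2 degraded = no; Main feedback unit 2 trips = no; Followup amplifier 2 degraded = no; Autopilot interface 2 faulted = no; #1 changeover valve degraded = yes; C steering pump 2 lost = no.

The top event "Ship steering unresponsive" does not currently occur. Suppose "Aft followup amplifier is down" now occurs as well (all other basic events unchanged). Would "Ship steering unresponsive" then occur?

Counterfactual: set "Aft followup amplifier is down" to occurred.
Starboard system inoperative [AND]: #1 changeover valve degraded=occurs, Outboard rudder actuator offline=not, South solenoid block is inoperative=not → not all inputs occur → does not occur.
Port system lost [OR]: B steering pump failed=not, Aft followup amplifier is down=occurs → at least one input occurs → occurs.
NFU path down [AND]: Relief valve stuck=occurs, Outboard autopilot interface failed=not, Primary tiller link malfunctions=occurs → not all inputs occur → does not occur.
Followup chain down [OR]: Starboard system inoperative=not, Port system lost=occurs, Reserve feedback unit stuck=not, NFU path down=not → at least one input occurs → occurs.
Pump set down [AND]: Upper solenoid block 2 stuck=not, C steering pump 2 lost=not, Followup amplifier 2 degraded=not → not all inputs occur → does not occur.
Rudder loop inoperative [AND]: North helm transmitter lost=not, Changeover valve 2 degraded=not, Primary rudder actuator 2 is down=occurs, Pump set down=not → not all inputs occur → does not occur.
Starboard system 2 fails [OR]: Followup chain down=occurs, Rudder loop inoperative=not, Main feedback unit 2 trips=not, Emergency relief valve 2 offline=not → at least one input occurs → occurs.
Ship steering unresponsive [OR]: Starboard system 2 fails=occurs, Autopilot interface 2 faulted=not → at least one input occurs → occurs.

Yes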